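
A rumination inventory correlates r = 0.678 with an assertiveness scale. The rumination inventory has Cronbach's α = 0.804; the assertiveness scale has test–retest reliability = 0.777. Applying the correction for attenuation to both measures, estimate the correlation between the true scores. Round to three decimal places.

0.858

r_true = r_obs / √(r_xx · r_yy) = 0.678 / √(0.804 × 0.777) = 0.678 / √0.624708 = 0.678 / 0.7904 ≈ 0.858.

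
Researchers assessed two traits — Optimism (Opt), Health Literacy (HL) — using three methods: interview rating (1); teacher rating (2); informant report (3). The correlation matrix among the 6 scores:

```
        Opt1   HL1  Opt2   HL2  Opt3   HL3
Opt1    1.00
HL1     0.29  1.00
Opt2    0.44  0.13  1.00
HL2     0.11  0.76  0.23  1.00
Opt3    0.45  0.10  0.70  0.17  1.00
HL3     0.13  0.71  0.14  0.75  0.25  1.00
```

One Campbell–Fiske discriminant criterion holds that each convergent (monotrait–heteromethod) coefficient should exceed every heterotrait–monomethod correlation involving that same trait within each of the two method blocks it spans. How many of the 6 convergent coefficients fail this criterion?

0

Convergent coefficients and their comparison sets:
Opt (methods 1·2): 0.44 vs {0.29, 0.23} → pass.
Opt (methods 1·3): 0.45 vs {0.29, 0.25} → pass.
Opt (methods 2·3): 0.70 vs {0.23, 0.25} → pass.
HL (methods 1·2): 0.76 vs {0.29, 0.23} → pass.
HL (methods 1·3): 0.71 vs {0.29, 0.25} → pass.
HL (methods 2·3): 0.75 vs {0.23, 0.25} → pass.
0 of 6 fail.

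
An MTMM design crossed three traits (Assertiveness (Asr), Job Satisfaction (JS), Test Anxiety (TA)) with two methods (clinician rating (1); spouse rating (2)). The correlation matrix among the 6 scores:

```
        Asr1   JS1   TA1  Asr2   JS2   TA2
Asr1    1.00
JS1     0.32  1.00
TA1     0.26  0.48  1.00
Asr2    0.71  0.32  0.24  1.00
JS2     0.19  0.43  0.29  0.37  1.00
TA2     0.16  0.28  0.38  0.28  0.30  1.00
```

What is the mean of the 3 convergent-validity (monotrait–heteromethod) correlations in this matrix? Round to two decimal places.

Convergent values: 0.71, 0.43, 0.38; mean = 1.52/3 = 0.51.

0.51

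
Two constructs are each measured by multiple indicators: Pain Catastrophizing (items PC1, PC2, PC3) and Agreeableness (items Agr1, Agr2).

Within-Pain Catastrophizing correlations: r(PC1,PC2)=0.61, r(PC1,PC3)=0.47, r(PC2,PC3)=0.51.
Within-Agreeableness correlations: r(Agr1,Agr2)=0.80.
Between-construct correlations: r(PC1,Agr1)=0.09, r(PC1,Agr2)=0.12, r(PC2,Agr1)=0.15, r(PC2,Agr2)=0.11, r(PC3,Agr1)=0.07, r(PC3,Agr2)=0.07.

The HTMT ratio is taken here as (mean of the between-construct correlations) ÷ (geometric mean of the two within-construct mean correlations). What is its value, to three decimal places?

Between-construct mean = 0.61/6 = 0.1017.
Mean within-PC = 1.59/3 = 0.5300; mean within-Agr = 0.80/1 = 0.8000.
Geometric mean = √(0.5300 × 0.8000) = 0.6512.
HTMT = 0.1017 / 0.6512 = 0.156.

0.156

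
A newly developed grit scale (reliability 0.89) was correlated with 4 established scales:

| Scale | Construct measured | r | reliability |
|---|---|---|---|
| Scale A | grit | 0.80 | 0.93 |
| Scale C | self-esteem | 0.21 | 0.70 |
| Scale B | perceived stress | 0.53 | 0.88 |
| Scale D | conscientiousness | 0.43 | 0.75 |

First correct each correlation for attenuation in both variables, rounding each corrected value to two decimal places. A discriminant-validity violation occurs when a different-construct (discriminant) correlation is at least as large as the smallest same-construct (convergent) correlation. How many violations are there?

0

Disattenuated r (r / √(r_scale · r_new)):
  Scale A (conv): 0.80 / √(0.93·0.89) = 0.88
  Scale C (disc): 0.21 / √(0.70·0.89) = 0.27
  Scale B (disc): 0.53 / √(0.88·0.89) = 0.60
  Scale D (disc): 0.43 / √(0.75·0.89) = 0.53
Smallest convergent = 0.88. Discriminant values: 0.27, 0.60, 0.53; count ≥ 0.88 → 0.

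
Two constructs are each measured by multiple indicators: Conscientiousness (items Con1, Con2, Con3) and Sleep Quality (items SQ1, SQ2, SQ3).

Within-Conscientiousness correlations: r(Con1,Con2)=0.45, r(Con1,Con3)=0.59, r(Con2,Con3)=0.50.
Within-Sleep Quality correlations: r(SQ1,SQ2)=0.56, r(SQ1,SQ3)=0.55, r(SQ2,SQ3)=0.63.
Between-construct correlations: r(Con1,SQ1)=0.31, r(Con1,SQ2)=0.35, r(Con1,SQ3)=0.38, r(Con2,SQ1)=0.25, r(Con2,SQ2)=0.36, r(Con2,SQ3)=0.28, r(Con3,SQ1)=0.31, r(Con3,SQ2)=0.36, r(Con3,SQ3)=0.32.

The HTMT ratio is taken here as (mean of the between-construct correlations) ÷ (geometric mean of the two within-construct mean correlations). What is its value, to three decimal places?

Mean heterotrait r = 2.92/9 = 0.3244.
Mean within-Con = 1.54/3 = 0.5133; mean within-SQ = 1.74/3 = 0.5800.
Geometric mean = √(0.5133 × 0.5800) = 0.5456.
HTMT = 0.3244 / 0.5456 = 0.595.

0.595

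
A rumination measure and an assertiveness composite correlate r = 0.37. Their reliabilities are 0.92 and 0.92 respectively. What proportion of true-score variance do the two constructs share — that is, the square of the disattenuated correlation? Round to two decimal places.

Disattenuated r = 0.37 / √(0.92 × 0.92) = 0.37 / 0.9200 = 0.4022.
Shared true-score variance = 0.4022² = 0.1618 ≈ 0.16.

0.16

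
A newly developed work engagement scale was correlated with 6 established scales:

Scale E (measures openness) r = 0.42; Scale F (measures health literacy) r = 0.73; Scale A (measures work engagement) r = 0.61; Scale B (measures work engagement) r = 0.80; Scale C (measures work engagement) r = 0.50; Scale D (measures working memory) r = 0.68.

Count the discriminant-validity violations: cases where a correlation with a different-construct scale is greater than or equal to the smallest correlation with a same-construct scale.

2

Convergent (same construct = work engagement): Scale A, Scale B, Scale C.
Smallest convergent = 0.50. Discriminant values: 0.42, 0.73, 0.68; count ≥ 0.50 → 2.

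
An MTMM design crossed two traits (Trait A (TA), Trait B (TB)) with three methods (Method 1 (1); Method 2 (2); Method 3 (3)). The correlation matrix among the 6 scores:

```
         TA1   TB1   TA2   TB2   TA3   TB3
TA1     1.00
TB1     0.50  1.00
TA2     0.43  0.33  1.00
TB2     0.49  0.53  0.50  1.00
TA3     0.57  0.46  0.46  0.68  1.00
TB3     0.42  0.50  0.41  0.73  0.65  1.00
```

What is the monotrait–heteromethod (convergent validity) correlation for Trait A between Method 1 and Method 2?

0.43

Same trait (TA), different methods: r(TA1, TA2) = 0.43.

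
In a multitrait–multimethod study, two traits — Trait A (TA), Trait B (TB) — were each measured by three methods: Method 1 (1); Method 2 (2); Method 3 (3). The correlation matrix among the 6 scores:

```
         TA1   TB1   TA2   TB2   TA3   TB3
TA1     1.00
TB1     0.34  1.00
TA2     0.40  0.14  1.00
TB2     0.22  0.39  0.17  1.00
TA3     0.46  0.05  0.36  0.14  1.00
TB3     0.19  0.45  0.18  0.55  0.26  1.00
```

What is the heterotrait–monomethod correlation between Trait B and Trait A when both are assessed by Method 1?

0.34

Different traits, same method: r(TB1, TA1) = 0.34.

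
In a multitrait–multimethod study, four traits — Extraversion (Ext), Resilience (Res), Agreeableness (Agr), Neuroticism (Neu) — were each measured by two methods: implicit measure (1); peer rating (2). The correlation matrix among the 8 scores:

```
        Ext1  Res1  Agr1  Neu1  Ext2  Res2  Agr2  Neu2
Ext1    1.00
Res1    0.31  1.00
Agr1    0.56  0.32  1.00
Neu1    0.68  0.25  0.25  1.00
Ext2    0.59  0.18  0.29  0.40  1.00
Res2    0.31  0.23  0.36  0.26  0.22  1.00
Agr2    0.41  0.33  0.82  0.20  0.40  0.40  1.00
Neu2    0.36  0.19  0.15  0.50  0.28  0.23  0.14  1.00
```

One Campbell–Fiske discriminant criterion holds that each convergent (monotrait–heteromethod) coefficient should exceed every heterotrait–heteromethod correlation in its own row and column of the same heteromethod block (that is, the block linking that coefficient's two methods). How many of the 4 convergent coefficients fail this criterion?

1

Each convergent coefficient versus the relevant comparison correlations:
Ext (methods 1·2): 0.59 vs {0.31, 0.18, 0.41, 0.29, 0.36, 0.40} → pass.
Res (methods 1·2): 0.23 vs {0.18, 0.31, 0.33, 0.36, 0.19, 0.26} → fail.
Agr (methods 1·2): 0.82 vs {0.29, 0.41, 0.36, 0.33, 0.15, 0.20} → pass.
Neu (methods 1·2): 0.50 vs {0.40, 0.36, 0.26, 0.19, 0.20, 0.15} → pass.
1 of 4 fail.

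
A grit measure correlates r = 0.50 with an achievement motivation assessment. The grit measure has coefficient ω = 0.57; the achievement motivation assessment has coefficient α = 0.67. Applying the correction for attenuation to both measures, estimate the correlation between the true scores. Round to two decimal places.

r_true = r_obs / √(r_xx · r_yy) = 0.50 / √(0.57 × 0.67) = 0.50 / √0.3819 = 0.50 / 0.6180 ≈ 0.81.

0.81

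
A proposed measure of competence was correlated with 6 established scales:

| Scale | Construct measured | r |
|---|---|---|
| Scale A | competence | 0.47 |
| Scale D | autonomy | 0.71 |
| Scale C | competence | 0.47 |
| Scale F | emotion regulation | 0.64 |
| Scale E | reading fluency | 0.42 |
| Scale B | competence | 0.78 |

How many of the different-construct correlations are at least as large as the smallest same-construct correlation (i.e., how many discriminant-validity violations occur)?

2

Convergent (same construct = competence): Scale A, Scale C, Scale B.
Smallest convergent = 0.47. Discriminant values: 0.71, 0.64, 0.42; count ≥ 0.47 → 2.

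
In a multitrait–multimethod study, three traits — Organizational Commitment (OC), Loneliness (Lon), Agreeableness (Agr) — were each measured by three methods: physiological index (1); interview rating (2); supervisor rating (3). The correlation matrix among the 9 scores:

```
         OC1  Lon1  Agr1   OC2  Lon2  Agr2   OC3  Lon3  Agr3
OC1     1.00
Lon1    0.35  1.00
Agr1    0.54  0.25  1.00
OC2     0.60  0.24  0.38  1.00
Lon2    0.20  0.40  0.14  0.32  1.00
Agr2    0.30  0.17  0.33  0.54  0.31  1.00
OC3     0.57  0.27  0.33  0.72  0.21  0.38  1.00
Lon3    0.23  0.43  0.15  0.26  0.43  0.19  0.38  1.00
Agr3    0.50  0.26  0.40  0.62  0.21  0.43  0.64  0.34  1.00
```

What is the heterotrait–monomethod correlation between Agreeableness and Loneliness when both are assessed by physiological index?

0.25

Different traits, same method: r(Agr1, Lon1) = 0.25.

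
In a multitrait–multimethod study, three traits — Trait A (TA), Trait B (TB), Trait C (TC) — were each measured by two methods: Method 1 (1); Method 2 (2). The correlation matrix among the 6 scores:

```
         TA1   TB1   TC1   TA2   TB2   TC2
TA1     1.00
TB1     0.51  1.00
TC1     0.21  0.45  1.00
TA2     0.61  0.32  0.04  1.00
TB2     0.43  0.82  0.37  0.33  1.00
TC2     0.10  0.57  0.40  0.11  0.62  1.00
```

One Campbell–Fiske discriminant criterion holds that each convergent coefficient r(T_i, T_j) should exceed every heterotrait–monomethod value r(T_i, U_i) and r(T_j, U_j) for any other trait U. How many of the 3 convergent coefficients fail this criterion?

Checking each validity diagonal entry against its comparison values:
TA (methods 1·2): 0.61 vs {0.51, 0.33, 0.21, 0.11} → pass.
TB (methods 1·2): 0.82 vs {0.51, 0.33, 0.45, 0.62} → pass.
TC (methods 1·2): 0.40 vs {0.21, 0.11, 0.45, 0.62} → fail.
1 of 3 fail.

1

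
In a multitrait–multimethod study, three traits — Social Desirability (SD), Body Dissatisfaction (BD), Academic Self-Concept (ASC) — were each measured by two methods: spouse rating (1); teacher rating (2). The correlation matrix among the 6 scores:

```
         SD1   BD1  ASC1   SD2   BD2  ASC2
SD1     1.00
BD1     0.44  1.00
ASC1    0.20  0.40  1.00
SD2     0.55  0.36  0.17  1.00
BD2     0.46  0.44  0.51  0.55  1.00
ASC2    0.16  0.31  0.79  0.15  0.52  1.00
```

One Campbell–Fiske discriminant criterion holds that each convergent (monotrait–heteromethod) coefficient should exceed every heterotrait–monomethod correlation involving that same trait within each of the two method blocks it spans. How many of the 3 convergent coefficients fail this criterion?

Each convergent coefficient versus the relevant comparison correlations:
SD (methods 1·2): 0.55 vs {0.44, 0.55, 0.20, 0.15} → fail.
BD (methods 1·2): 0.44 vs {0.44, 0.55, 0.40, 0.52} → fail.
ASC (methods 1·2): 0.79 vs {0.20, 0.15, 0.40, 0.52} → pass.
2 of 3 fail.

2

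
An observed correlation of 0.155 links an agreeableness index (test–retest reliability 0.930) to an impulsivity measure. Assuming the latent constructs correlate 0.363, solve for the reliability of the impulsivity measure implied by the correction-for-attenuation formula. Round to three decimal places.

0.196

r_true = r_obs / √(r_xx · r_yy) ⇒ 0.363 = 0.155 / √(0.930 · r_yy).
√(0.930 · r_yy) = 0.155 / 0.363 = 0.4270; 0.930 · r_yy = 0.1823; r_yy = 0.1823 / 0.930 ≈ 0.196.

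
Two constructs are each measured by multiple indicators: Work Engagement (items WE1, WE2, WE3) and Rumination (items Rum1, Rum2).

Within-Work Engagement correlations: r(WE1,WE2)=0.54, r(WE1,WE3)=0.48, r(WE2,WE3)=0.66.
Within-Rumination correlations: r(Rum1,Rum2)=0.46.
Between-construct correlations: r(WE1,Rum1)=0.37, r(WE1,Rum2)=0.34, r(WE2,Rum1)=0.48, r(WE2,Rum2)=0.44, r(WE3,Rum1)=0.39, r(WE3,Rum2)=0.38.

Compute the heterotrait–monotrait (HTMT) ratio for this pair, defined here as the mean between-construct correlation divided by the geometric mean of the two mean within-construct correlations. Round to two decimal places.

Between-construct mean = 2.40/6 = 0.4000.
Mean within-WE = 1.68/3 = 0.5600; mean within-Rum = 0.46/1 = 0.4600.
Geometric mean = √(0.5600 × 0.4600) = 0.5075.
HTMT = 0.4000 / 0.5075 = 0.79.

0.79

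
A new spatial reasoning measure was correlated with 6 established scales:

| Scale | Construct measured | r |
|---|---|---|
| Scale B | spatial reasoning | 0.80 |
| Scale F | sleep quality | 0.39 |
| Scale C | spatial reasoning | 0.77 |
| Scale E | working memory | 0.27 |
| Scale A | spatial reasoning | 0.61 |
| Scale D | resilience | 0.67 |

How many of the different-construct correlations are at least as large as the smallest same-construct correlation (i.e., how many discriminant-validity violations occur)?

1

Convergent (same construct = spatial reasoning): Scale B, Scale C, Scale A.
Smallest convergent = 0.61. Discriminant values: 0.39, 0.27, 0.67; count ≥ 0.61 → 1.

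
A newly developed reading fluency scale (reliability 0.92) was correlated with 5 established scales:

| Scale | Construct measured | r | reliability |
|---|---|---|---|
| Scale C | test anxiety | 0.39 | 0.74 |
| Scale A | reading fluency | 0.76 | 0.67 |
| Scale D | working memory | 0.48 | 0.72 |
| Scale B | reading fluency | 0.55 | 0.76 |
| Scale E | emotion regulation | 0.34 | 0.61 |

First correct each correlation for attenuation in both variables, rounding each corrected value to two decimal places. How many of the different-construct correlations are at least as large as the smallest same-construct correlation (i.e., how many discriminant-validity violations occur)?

0

Disattenuated r (r / √(r_scale · r_new)):
  Scale C (disc): 0.39 / √(0.74·0.92) = 0.47
  Scale A (conv): 0.76 / √(0.67·0.92) = 0.97
  Scale D (disc): 0.48 / √(0.72·0.92) = 0.59
  Scale B (conv): 0.55 / √(0.76·0.92) = 0.66
  Scale E (disc): 0.34 / √(0.61·0.92) = 0.45
Smallest convergent = 0.66. Discriminant values: 0.47, 0.59, 0.45; count ≥ 0.66 → 0.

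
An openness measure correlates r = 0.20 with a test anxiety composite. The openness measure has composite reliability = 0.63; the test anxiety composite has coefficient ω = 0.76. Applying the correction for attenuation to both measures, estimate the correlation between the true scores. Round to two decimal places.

0.29

r_true = r_obs / √(r_xx · r_yy) = 0.20 / √(0.63 × 0.76) = 0.20 / √0.4788 = 0.20 / 0.6920 ≈ 0.29.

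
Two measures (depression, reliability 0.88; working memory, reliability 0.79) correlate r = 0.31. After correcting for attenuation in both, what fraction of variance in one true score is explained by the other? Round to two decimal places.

0.14

Disattenuated r = 0.31 / √(0.88 × 0.79) = 0.31 / 0.8338 = 0.3718.
Shared true-score variance = 0.3718² = 0.1382 ≈ 0.14.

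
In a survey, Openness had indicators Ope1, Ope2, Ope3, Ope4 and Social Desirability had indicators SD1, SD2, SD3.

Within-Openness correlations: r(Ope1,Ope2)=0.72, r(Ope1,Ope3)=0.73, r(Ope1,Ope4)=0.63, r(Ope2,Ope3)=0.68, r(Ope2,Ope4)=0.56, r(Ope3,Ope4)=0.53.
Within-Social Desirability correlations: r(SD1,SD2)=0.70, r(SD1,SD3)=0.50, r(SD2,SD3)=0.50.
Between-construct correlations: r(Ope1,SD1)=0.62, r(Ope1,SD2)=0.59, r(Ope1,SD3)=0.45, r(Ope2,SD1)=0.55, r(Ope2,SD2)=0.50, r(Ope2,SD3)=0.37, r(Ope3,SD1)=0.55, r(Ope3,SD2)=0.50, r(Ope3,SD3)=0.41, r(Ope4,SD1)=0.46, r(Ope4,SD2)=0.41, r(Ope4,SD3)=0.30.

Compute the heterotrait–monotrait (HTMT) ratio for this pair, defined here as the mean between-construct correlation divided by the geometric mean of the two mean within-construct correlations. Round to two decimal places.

Mean between = 5.71/12 = 0.4758.
Mean within-Ope = 3.85/6 = 0.6417; mean within-SD = 1.70/3 = 0.5667.
Geometric mean = √(0.6417 × 0.5667) = 0.6030.
HTMT = 0.4758 / 0.6030 = 0.79.

0.79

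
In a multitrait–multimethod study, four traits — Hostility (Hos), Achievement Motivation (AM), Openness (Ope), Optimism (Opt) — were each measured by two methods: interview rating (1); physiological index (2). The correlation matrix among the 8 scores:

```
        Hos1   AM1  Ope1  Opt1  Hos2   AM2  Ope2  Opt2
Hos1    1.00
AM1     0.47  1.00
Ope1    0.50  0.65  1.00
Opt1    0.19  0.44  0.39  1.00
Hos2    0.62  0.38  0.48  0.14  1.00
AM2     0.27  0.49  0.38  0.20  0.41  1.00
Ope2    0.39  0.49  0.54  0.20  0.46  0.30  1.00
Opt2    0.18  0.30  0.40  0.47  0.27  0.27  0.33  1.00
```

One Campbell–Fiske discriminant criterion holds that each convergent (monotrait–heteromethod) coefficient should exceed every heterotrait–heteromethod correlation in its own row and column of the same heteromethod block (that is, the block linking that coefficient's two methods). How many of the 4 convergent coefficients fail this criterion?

1

Convergent coefficients and their comparison sets:
Hos (methods 1·2): 0.62 vs {0.27, 0.38, 0.39, 0.48, 0.18, 0.14} → pass.
AM (methods 1·2): 0.49 vs {0.38, 0.27, 0.49, 0.38, 0.30, 0.20} → fail.
Ope (methods 1·2): 0.54 vs {0.48, 0.39, 0.38, 0.49, 0.40, 0.20} → pass.
Opt (methods 1·2): 0.47 vs {0.14, 0.18, 0.20, 0.30, 0.20, 0.40} → pass.
1 of 4 fail.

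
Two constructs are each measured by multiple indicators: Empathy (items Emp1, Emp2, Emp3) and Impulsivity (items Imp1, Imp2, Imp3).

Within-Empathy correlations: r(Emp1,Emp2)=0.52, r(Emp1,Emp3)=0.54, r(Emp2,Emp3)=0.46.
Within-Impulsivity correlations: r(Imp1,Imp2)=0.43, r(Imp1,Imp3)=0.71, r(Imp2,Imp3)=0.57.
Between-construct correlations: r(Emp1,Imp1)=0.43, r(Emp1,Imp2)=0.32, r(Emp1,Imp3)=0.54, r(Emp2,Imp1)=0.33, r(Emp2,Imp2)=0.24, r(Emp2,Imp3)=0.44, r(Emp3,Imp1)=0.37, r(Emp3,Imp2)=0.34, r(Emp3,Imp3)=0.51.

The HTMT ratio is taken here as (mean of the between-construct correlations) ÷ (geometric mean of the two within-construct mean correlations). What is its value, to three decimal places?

0.728

Between-construct mean = 3.52/9 = 0.3911.
Mean within-Emp = 1.52/3 = 0.5067; mean within-Imp = 1.71/3 = 0.5700.
Geometric mean = √(0.5067 × 0.5700) = 0.5374.
HTMT = 0.3911 / 0.5374 = 0.728.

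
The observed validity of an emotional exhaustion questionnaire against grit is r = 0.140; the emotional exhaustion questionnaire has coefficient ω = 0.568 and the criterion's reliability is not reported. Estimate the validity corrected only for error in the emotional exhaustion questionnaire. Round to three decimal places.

0.186

Single correction: r_c = r_obs / √r_xx = 0.140 / √0.568 = 0.140 / 0.7537 ≈ 0.186.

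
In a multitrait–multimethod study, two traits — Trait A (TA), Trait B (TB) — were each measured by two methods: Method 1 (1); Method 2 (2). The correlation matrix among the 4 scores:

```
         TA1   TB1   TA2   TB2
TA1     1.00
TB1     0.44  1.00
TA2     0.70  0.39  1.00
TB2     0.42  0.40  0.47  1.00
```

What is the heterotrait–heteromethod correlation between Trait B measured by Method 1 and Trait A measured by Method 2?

0.39

Different traits and methods: r(TB1, TA2) = 0.39.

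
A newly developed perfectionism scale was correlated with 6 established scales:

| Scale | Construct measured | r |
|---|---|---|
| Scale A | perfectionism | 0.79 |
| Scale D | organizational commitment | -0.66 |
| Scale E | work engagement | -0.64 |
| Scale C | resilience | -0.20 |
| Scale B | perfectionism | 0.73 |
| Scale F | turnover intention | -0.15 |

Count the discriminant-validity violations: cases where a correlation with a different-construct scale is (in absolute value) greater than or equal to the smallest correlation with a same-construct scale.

Convergent (same construct = perfectionism): Scale A, Scale B.
Smallest convergent = 0.73. Discriminant |r|: 0.66, 0.64, 0.20, 0.15; count ≥ 0.73 → 0.

0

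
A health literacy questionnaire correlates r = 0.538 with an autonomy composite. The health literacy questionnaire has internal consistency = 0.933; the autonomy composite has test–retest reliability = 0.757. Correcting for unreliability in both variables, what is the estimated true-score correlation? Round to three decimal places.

r_true = r_obs / √(r_xx · r_yy) = 0.538 / √(0.933 × 0.757) = 0.538 / √0.706281 = 0.538 / 0.8404 ≈ 0.640.

0.640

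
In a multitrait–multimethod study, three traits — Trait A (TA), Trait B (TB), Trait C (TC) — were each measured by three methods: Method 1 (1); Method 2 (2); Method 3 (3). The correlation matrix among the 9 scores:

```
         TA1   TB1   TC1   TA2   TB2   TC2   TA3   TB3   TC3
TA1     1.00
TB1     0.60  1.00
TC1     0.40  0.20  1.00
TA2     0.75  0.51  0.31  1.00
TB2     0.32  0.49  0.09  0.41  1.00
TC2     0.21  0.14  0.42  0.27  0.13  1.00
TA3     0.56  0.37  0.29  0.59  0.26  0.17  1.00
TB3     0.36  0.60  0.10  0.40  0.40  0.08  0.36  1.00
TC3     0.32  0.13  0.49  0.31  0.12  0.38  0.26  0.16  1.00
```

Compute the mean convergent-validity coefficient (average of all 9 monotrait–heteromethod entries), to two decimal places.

0.52

Convergent values: 0.75, 0.56, 0.59, 0.49, 0.60, 0.40, 0.42, 0.49, 0.38; mean = 4.68/9 = 0.52.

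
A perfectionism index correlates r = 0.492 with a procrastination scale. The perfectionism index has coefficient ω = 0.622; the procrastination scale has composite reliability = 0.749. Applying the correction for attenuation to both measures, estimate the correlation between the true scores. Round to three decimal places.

r_true = r_obs / √(r_xx · r_yy) = 0.492 / √(0.622 × 0.749) = 0.492 / √0.465878 = 0.492 / 0.6826 ≈ 0.721.

0.721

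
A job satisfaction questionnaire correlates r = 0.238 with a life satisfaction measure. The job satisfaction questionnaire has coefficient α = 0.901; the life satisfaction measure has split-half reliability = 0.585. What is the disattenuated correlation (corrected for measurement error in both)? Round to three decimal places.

0.328

r_true = r_obs / √(r_xx · r_yy) = 0.238 / √(0.901 × 0.585) = 0.238 / √0.527085 = 0.238 / 0.7260 ≈ 0.328.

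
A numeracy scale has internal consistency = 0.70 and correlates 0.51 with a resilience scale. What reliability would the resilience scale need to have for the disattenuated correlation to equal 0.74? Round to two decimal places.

r_true = r_obs / √(r_xx · r_yy) ⇒ 0.74 = 0.51 / √(0.70 · r_yy).
√(0.70 · r_yy) = 0.51 / 0.74 = 0.6892; 0.70 · r_yy = 0.4750; r_yy = 0.4750 / 0.70 ≈ 0.68.

0.68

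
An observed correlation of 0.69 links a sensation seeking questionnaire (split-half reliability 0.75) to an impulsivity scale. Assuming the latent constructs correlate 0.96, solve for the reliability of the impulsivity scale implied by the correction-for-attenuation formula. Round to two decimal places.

0.69

r_true = r_obs / √(r_xx · r_yy) ⇒ 0.96 = 0.69 / √(0.75 · r_yy).
√(0.75 · r_yy) = 0.69 / 0.96 = 0.7188; 0.75 · r_yy = 0.5167; r_yy = 0.5167 / 0.75 ≈ 0.69.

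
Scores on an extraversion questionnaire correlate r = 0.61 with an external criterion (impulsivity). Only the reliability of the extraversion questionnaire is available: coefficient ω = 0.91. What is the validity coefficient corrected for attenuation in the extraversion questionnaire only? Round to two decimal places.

Single correction: r_c = r_obs / √r_xx = 0.61 / √0.91 = 0.61 / 0.9539 ≈ 0.64.

0.64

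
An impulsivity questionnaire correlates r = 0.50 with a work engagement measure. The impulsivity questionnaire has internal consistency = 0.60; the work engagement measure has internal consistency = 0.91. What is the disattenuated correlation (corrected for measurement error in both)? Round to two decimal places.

0.68

r_true = r_obs / √(r_xx · r_yy) = 0.50 / √(0.60 × 0.91) = 0.50 / √0.5460 = 0.50 / 0.7389 ≈ 0.68.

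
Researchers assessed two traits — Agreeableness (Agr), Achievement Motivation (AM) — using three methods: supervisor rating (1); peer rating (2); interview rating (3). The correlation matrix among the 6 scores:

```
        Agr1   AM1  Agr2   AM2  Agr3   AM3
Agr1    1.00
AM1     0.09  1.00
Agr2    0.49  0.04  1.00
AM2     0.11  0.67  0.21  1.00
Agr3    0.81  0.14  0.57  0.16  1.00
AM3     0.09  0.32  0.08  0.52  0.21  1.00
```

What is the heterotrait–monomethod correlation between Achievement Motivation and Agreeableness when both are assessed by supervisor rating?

Different traits, same method: r(AM1, Agr1) = 0.09.

0.09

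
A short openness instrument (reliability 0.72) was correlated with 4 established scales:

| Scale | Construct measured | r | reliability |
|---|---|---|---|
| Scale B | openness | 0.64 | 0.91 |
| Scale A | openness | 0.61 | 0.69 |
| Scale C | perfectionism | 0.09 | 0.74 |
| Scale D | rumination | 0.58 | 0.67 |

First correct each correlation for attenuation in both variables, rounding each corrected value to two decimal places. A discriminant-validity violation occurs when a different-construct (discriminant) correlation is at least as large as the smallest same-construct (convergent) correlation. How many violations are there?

1

Disattenuated r (r / √(r_scale · r_new)):
  Scale B (conv): 0.64 / √(0.91·0.72) = 0.79
  Scale A (conv): 0.61 / √(0.69·0.72) = 0.87
  Scale C (disc): 0.09 / √(0.74·0.72) = 0.12
  Scale D (disc): 0.58 / √(0.67·0.72) = 0.84
Smallest convergent = 0.79. Discriminant values: 0.12, 0.84; count ≥ 0.79 → 1.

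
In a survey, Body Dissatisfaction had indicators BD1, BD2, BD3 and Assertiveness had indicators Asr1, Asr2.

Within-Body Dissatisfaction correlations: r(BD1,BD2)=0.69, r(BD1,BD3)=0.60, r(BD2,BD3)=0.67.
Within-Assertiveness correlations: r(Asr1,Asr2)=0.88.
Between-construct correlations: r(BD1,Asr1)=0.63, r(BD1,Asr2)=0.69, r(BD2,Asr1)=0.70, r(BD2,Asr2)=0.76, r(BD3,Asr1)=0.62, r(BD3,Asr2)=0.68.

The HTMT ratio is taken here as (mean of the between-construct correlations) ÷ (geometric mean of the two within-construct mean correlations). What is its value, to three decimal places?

0.897

Between-construct mean = 4.08/6 = 0.6800.
Mean within-BD = 1.96/3 = 0.6533; mean within-Asr = 0.88/1 = 0.8800.
Geometric mean = √(0.6533 × 0.8800) = 0.7582.
HTMT = 0.6800 / 0.7582 = 0.897.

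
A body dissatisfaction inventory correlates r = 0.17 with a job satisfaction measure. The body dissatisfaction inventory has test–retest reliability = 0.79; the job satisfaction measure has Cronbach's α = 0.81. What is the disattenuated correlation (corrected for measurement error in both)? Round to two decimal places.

0.21

r_true = r_obs / √(r_xx · r_yy) = 0.17 / √(0.79 × 0.81) = 0.17 / √0.6399 = 0.17 / 0.7999 ≈ 0.21.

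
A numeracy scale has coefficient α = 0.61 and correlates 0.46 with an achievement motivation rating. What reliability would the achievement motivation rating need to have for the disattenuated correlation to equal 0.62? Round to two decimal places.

0.90

r_true = r_obs / √(r_xx · r_yy) ⇒ 0.62 = 0.46 / √(0.61 · r_yy).
√(0.61 · r_yy) = 0.46 / 0.62 = 0.7419; 0.61 · r_yy = 0.5504; r_yy = 0.5504 / 0.61 ≈ 0.90.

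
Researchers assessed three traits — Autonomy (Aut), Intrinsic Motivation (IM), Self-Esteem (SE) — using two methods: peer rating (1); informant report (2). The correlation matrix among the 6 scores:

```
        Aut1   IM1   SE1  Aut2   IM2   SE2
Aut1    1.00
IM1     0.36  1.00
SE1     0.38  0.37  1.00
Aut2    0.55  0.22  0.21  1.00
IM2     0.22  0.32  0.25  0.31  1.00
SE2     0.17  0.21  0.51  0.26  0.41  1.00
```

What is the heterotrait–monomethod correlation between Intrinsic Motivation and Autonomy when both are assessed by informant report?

Different traits, same method: r(IM2, Aut2) = 0.31.

0.31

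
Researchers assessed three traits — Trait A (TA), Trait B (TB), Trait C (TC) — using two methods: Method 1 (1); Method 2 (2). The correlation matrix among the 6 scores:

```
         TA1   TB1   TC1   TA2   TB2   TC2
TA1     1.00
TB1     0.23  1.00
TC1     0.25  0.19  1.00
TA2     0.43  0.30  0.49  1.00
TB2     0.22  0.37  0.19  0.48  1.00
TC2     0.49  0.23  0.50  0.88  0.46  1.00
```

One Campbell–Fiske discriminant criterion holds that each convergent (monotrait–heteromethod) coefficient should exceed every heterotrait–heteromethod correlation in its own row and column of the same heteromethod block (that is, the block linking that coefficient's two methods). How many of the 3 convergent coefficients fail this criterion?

Each convergent coefficient versus the relevant comparison correlations:
TA (methods 1·2): 0.43 vs {0.22, 0.30, 0.49, 0.49} → fail.
TB (methods 1·2): 0.37 vs {0.30, 0.22, 0.23, 0.19} → pass.
TC (methods 1·2): 0.50 vs {0.49, 0.49, 0.19, 0.23} → pass.
1 of 3 fail.

1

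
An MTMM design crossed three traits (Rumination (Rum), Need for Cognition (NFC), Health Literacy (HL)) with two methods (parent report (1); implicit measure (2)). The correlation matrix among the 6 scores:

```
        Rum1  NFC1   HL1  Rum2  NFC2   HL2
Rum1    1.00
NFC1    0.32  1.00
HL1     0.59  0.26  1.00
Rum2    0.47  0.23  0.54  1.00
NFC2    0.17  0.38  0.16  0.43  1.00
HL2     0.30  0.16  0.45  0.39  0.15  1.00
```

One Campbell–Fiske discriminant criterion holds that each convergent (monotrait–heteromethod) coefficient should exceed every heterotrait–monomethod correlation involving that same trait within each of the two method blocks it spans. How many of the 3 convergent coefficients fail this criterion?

Each convergent coefficient versus the relevant comparison correlations:
Rum (methods 1·2): 0.47 vs {0.32, 0.43, 0.59, 0.39} → fail.
NFC (methods 1·2): 0.38 vs {0.32, 0.43, 0.26, 0.15} → fail.
HL (methods 1·2): 0.45 vs {0.59, 0.39, 0.26, 0.15} → fail.
3 of 3 fail.

3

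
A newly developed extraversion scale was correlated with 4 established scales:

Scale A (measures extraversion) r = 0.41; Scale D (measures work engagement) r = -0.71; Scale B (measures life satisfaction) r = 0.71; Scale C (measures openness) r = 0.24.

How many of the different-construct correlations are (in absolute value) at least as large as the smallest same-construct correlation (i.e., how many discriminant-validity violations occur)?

2

Convergent (same construct = extraversion): Scale A.
Smallest convergent = 0.41. Discriminant |r|: 0.71, 0.71, 0.24; count ≥ 0.41 → 2.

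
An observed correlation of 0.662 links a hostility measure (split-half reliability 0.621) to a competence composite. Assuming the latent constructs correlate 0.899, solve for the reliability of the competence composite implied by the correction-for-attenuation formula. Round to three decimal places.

0.873

r_true = r_obs / √(r_xx · r_yy) ⇒ 0.899 = 0.662 / √(0.621 · r_yy).
√(0.621 · r_yy) = 0.662 / 0.899 = 0.7364; 0.621 · r_yy = 0.5423; r_yy = 0.5423 / 0.621 ≈ 0.873.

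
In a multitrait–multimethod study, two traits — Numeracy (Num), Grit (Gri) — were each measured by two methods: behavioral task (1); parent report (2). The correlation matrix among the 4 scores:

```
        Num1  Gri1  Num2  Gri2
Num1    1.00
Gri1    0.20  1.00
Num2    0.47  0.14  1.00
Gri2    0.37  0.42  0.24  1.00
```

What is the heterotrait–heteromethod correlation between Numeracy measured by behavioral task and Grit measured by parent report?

0.37

Different traits and methods: r(Num1, Gri2) = 0.37.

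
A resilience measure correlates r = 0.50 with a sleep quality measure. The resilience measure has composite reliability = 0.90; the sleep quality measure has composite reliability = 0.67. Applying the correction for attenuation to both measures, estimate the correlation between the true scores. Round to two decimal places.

0.64

r_true = r_obs / √(r_xx · r_yy) = 0.50 / √(0.90 × 0.67) = 0.50 / √0.6030 = 0.50 / 0.7765 ≈ 0.64.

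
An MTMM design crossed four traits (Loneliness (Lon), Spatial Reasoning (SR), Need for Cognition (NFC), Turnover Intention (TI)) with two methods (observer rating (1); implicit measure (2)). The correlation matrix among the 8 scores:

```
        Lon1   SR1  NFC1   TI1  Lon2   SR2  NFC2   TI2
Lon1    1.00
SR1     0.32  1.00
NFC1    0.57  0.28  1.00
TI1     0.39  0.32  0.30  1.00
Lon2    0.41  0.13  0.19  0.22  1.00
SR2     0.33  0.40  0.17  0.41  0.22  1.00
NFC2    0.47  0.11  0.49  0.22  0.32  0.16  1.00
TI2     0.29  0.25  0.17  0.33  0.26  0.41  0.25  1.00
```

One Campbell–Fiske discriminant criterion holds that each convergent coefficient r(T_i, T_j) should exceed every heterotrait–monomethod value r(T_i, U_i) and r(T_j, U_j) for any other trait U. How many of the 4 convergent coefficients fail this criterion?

Checking each validity diagonal entry against its comparison values:
Lon (methods 1·2): 0.41 vs {0.32, 0.22, 0.57, 0.32, 0.39, 0.26} → fail.
SR (methods 1·2): 0.40 vs {0.32, 0.22, 0.28, 0.16, 0.32, 0.41} → fail.
NFC (methods 1·2): 0.49 vs {0.57, 0.32, 0.28, 0.16, 0.30, 0.25} → fail.
TI (methods 1·2): 0.33 vs {0.39, 0.26, 0.32, 0.41, 0.30, 0.25} → fail.
4 of 4 fail.

4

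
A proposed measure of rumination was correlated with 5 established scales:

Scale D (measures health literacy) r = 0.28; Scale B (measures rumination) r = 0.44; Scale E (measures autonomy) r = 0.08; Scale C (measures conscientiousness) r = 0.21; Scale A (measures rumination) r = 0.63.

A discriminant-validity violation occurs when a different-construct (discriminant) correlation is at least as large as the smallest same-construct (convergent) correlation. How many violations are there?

Convergent (same construct = rumination): Scale B, Scale A.
Smallest convergent = 0.44. Discriminant values: 0.28, 0.08, 0.21; count ≥ 0.44 → 0.

0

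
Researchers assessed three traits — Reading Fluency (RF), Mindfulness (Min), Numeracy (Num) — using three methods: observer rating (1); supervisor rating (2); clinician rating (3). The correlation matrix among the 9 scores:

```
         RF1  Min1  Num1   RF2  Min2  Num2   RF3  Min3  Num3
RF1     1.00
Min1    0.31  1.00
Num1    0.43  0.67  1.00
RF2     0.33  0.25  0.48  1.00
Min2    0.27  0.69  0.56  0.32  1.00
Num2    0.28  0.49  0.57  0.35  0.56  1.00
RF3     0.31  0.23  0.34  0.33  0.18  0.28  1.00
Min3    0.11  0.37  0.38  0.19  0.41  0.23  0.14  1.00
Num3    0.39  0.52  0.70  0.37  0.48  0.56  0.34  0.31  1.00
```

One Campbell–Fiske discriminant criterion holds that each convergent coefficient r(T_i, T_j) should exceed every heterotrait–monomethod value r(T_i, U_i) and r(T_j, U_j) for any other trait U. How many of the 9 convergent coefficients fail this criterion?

Checking each validity diagonal entry against its comparison values:
RF (methods 1·2): 0.33 vs {0.31, 0.32, 0.43, 0.35} → fail.
RF (methods 1·3): 0.31 vs {0.31, 0.14, 0.43, 0.34} → fail.
RF (methods 2·3): 0.33 vs {0.32, 0.14, 0.35, 0.34} → fail.
Min (methods 1·2): 0.69 vs {0.31, 0.32, 0.67, 0.56} → pass.
Min (methods 1·3): 0.37 vs {0.31, 0.14, 0.67, 0.31} → fail.
Min (methods 2·3): 0.41 vs {0.32, 0.14, 0.56, 0.31} → fail.
Num (methods 1·2): 0.57 vs {0.43, 0.35, 0.67, 0.56} → fail.
Num (methods 1·3): 0.70 vs {0.43, 0.34, 0.67, 0.31} → pass.
Num (methods 2·3): 0.56 vs {0.35, 0.34, 0.56, 0.31} → fail.
7 of 9 fail.

7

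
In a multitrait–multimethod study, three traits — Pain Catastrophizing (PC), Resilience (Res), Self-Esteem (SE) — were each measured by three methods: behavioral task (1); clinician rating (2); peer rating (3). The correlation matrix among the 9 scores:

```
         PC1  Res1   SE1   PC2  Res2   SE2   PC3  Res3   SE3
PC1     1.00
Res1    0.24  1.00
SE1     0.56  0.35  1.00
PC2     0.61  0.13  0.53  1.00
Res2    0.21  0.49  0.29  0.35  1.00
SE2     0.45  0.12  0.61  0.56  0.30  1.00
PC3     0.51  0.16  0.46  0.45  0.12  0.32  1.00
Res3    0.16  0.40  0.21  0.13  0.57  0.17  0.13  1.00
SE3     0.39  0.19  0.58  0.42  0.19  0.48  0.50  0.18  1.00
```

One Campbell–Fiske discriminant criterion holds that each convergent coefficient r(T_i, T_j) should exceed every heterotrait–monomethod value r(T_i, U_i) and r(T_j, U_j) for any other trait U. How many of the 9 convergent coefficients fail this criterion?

Checking each validity diagonal entry against its comparison values:
PC (methods 1·2): 0.61 vs {0.24, 0.35, 0.56, 0.56} → pass.
PC (methods 1·3): 0.51 vs {0.24, 0.13, 0.56, 0.50} → fail.
PC (methods 2·3): 0.45 vs {0.35, 0.13, 0.56, 0.50} → fail.
Res (methods 1·2): 0.49 vs {0.24, 0.35, 0.35, 0.30} → pass.
Res (methods 1·3): 0.40 vs {0.24, 0.13, 0.35, 0.18} → pass.
Res (methods 2·3): 0.57 vs {0.35, 0.13, 0.30, 0.18} → pass.
SE (methods 1·2): 0.61 vs {0.56, 0.56, 0.35, 0.30} → pass.
SE (methods 1·3): 0.58 vs {0.56, 0.50, 0.35, 0.18} → pass.
SE (methods 2·3): 0.48 vs {0.56, 0.50, 0.30, 0.18} → fail.
3 of 9 fail.

3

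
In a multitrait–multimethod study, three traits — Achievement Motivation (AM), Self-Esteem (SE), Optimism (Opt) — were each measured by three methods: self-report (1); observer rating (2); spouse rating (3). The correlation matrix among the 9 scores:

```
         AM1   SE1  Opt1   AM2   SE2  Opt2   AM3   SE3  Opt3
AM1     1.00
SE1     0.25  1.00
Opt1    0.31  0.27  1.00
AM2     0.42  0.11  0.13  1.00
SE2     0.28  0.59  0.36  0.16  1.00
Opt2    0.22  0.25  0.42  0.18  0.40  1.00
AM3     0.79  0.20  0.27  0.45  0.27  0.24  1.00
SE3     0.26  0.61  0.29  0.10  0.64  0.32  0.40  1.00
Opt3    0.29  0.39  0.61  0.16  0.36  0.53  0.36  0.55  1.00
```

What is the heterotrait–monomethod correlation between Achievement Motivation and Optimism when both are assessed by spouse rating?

Different traits, same method: r(AM3, Opt3) = 0.36.

0.36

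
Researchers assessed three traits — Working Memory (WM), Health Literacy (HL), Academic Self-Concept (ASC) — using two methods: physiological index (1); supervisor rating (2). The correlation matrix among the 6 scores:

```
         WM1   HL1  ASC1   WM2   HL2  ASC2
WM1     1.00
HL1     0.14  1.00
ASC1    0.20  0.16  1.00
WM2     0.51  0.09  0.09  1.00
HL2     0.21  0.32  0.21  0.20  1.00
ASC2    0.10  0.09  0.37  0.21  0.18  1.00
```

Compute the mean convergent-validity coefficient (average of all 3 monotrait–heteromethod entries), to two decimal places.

0.40

Convergent values: 0.51, 0.32, 0.37; mean = 1.20/3 = 0.40.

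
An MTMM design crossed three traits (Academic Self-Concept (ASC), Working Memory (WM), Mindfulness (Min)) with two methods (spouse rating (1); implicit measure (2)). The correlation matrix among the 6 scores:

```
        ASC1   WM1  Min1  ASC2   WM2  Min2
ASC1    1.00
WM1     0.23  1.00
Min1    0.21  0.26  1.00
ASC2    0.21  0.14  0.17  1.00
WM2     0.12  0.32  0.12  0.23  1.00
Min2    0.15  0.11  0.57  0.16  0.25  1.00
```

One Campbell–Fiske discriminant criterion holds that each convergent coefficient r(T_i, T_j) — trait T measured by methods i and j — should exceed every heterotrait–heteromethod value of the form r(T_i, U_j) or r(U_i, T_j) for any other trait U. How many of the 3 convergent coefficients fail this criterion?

Checking each validity diagonal entry against its comparison values:
ASC (methods 1·2): 0.21 vs {0.12, 0.14, 0.15, 0.17} → pass.
WM (methods 1·2): 0.32 vs {0.14, 0.12, 0.11, 0.12} → pass.
Min (methods 1·2): 0.57 vs {0.17, 0.15, 0.12, 0.11} → pass.
0 of 3 fail.

0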